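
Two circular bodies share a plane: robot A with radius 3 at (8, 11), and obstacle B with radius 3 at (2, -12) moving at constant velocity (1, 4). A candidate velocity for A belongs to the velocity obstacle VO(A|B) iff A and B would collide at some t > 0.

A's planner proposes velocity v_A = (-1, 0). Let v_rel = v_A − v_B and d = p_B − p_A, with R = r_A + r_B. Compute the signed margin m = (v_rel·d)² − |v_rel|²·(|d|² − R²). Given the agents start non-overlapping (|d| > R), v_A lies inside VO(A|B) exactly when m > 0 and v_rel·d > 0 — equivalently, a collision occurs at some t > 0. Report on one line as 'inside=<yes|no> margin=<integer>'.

d = (-6, -23),  |d|² = 565;  R = 3+3 = 6,  c = 565−6² = 529
v_rel = (-2, -4),  |v_rel|² = 20;  v_rel·d = (-2)·(-6) + (-4)·(-23) = 104
20·t² − 208·t + 529 = 0  ⇒  m = 104² − 20·529 = 236
m = 236 > 0,  v_rel·d = 104 > 0  ⇒  inside

inside=yes margin=236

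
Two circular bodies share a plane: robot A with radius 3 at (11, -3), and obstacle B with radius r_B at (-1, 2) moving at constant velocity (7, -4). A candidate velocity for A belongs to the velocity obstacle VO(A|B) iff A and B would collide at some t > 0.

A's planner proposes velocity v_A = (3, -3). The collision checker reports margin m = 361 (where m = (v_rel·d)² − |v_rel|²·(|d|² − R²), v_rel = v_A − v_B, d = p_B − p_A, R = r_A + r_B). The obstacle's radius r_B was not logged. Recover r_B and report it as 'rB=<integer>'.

m = 361
d = (-12, 5);  v_rel = (-4, 1),  |v_rel|² = 17
v_rel×d = (-4)·(5) − (1)·(-12) = -8
since m = R²·17 − (-8)²:  R² = (64 + 361) / 17 = 25
R = √25 = 5  ⇒  r_B = 5 − 3 = 2

rB=2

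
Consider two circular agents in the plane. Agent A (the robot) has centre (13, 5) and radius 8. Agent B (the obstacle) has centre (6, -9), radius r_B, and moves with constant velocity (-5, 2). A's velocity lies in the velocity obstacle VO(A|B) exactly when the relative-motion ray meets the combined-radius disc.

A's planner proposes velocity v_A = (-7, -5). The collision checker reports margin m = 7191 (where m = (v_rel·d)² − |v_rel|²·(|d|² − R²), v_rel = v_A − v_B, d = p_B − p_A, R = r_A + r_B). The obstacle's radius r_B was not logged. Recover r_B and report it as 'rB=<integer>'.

m = 7191
d = (-7, -14);  v_rel = (-2, -7),  |v_rel|² = 53
v_rel×d = (-2)·(-14) − (-7)·(-7) = -21
since m = R²·53 − (-21)²:  R² = (441 + 7191) / 53 = 144
R = √144 = 12  ⇒  r_B = 12 − 8 = 4

rB=4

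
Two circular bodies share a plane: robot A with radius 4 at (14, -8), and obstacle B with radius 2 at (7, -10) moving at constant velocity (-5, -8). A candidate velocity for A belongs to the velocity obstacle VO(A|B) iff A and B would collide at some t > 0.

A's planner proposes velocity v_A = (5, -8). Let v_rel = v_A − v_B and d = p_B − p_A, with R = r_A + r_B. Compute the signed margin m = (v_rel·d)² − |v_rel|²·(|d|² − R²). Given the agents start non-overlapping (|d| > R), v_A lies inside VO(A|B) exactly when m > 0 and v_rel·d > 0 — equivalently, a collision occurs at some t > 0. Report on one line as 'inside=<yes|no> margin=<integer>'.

d = (-7, -2),  |d|² = 53;  R = 4+2 = 6,  c = 53−6² = 17
v_rel = (10, 0),  |v_rel|² = 100;  v_rel·d = (10)·(-7) + (0)·(-2) = -70
100·t² + 140·t + 17 = 0  ⇒  m = (-70)² − 100·17 = 3200
m = 3200 > 0,  v_rel·d = -70 < 0  ⇒  outside

inside=no margin=3200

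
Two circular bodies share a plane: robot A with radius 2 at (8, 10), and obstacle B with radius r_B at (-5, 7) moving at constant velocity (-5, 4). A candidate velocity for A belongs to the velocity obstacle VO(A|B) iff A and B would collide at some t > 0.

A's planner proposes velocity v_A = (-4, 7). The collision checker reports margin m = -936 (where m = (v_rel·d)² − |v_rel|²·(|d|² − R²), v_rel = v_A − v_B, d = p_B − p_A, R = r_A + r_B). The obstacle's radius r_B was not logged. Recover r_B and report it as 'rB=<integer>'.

m = -936
d = (-13, -3);  v_rel = (1, 3),  |v_rel|² = 10
v_rel×d = (1)·(-3) − (3)·(-13) = 36
since m = R²·10 − 36²:  R² = (1296 + -936) / 10 = 36
R = √36 = 6  ⇒  r_B = 6 − 2 = 4

rB=4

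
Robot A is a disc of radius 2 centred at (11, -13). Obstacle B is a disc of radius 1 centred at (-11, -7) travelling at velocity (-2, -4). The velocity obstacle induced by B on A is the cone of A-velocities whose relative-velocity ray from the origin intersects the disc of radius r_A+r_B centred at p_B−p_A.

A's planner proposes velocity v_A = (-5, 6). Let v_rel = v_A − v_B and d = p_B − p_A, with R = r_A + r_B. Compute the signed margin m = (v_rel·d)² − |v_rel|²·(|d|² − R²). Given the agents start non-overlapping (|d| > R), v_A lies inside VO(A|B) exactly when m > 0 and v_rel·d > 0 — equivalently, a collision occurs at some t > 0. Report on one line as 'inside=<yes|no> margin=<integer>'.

d = (-22, 6),  |d|² = 520;  R = 2+1 = 3,  c = 520−3² = 511
v_rel = (-3, 10),  |v_rel|² = 109;  v_rel·d = (-3)·(-22) + (10)·(6) = 126
109·t² − 252·t + 511 = 0  ⇒  m = 126² − 109·511 = -39823
m = -39823 < 0,  v_rel·d = 126 > 0  ⇒  outside

inside=no margin=-39823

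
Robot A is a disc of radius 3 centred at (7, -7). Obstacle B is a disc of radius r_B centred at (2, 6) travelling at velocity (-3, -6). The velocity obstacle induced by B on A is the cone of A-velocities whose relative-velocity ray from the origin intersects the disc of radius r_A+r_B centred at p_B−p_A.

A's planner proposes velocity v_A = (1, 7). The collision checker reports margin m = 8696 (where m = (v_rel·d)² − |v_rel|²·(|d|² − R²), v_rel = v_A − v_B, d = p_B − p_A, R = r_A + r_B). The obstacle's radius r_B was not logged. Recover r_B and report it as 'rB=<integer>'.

m = 8696
d = (-5, 13);  v_rel = (4, 13),  |v_rel|² = 185
v_rel×d = (4)·(13) − (13)·(-5) = 117
since m = R²·185 − 117²:  R² = (13689 + 8696) / 185 = 121
R = √121 = 11  ⇒  r_B = 11 − 3 = 8

rB=8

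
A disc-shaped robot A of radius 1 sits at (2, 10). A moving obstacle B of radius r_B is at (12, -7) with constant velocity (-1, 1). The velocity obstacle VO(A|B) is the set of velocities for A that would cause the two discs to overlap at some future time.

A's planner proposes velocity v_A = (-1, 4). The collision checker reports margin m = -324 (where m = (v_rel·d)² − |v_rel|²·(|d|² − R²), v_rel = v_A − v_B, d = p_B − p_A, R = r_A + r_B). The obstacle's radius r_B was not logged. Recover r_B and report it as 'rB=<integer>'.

m = -324
d = (10, -17);  v_rel = (0, 3),  |v_rel|² = 9
v_rel×d = (0)·(-17) − (3)·(10) = -30
since m = R²·9 − (-30)²:  R² = (900 + -324) / 9 = 64
R = √64 = 8  ⇒  r_B = 8 − 1 = 7

rB=7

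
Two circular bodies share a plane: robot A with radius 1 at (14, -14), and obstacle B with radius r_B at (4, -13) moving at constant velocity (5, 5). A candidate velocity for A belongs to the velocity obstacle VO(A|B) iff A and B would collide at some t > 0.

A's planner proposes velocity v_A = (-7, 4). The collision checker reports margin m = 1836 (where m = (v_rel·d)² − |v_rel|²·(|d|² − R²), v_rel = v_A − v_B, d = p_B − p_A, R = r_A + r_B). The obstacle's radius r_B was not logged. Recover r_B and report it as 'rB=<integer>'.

m = 1836
d = (-10, 1);  v_rel = (-12, -1),  |v_rel|² = 145
v_rel×d = (-12)·(1) − (-1)·(-10) = -22
since m = R²·145 − (-22)²:  R² = (484 + 1836) / 145 = 16
R = √16 = 4  ⇒  r_B = 4 − 1 = 3

rB=3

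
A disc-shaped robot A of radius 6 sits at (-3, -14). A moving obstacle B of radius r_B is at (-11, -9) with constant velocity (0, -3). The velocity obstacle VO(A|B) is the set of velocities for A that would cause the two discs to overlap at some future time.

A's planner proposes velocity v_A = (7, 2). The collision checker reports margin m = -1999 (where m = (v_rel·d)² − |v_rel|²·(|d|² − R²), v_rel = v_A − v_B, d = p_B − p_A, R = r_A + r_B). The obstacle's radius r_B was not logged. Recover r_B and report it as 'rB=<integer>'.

m = -1999
d = (-8, 5);  v_rel = (7, 5),  |v_rel|² = 74
v_rel×d = (7)·(5) − (5)·(-8) = 75
since m = R²·74 − 75²:  R² = (5625 + -1999) / 74 = 49
R = √49 = 7  ⇒  r_B = 7 − 6 = 1

rB=1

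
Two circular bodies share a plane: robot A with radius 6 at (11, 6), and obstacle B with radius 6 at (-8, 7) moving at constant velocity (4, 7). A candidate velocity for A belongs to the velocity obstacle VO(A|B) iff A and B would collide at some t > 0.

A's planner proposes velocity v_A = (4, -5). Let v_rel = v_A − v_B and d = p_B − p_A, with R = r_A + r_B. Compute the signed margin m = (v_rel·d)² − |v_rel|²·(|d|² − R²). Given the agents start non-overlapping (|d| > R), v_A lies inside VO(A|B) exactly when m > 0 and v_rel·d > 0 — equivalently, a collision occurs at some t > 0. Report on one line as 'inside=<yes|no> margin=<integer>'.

d = (-19, 1),  |d|² = 362;  R = 6+6 = 12,  c = 362−12² = 218
v_rel = (0, -12),  |v_rel|² = 144;  v_rel·d = (0)·(-19) + (-12)·(1) = -12
144·t² + 24·t + 218 = 0  ⇒  m = (-12)² − 144·218 = -31248
m = -31248 < 0,  v_rel·d = -12 < 0  ⇒  outside

inside=no margin=-31248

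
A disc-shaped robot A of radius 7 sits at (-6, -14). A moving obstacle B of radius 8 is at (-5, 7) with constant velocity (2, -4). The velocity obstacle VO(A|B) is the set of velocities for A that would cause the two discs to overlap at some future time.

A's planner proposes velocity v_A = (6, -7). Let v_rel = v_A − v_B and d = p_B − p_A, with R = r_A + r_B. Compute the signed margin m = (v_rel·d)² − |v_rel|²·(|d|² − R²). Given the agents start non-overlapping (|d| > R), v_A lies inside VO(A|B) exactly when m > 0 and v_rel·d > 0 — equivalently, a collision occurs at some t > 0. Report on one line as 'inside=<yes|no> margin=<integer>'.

d = (1, 21),  |d|² = 442;  R = 7+8 = 15,  c = 442−15² = 217
v_rel = (4, -3),  |v_rel|² = 25;  v_rel·d = (4)·(1) + (-3)·(21) = -59
25·t² + 118·t + 217 = 0  ⇒  m = (-59)² − 25·217 = -1944
m = -1944 < 0,  v_rel·d = -59 < 0  ⇒  outside

inside=no margin=-1944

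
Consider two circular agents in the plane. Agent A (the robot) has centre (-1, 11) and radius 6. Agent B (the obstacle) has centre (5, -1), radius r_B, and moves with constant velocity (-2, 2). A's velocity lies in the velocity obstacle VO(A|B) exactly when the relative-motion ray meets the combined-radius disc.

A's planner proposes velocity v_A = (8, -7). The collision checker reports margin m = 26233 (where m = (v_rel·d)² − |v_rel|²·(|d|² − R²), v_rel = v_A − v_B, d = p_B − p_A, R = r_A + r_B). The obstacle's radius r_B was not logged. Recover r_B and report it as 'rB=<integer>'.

m = 26233
d = (6, -12);  v_rel = (10, -9),  |v_rel|² = 181
v_rel×d = (10)·(-12) − (-9)·(6) = -66
since m = R²·181 − (-66)²:  R² = (4356 + 26233) / 181 = 169
R = √169 = 13  ⇒  r_B = 13 − 6 = 7

rB=7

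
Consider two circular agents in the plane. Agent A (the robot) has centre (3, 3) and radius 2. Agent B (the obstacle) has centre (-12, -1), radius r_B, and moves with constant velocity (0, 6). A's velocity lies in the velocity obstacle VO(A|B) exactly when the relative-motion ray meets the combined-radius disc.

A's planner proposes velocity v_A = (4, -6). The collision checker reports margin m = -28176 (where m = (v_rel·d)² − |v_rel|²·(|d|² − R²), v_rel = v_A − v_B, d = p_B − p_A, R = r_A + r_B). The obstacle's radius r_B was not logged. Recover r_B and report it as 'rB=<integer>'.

m = -28176
d = (-15, -4);  v_rel = (4, -12),  |v_rel|² = 160
v_rel×d = (4)·(-4) − (-12)·(-15) = -196
since m = R²·160 − (-196)²:  R² = (38416 + -28176) / 160 = 64
R = √64 = 8  ⇒  r_B = 8 − 2 = 6

rB=6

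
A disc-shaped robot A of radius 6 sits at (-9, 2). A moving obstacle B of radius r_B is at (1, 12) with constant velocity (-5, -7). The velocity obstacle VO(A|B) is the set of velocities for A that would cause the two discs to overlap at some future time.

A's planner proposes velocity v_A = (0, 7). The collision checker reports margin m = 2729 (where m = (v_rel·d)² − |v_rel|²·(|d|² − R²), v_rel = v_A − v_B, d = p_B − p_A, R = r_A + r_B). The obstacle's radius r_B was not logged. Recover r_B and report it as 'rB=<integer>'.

m = 2729
d = (10, 10);  v_rel = (5, 14),  |v_rel|² = 221
v_rel×d = (5)·(10) − (14)·(10) = -90
since m = R²·221 − (-90)²:  R² = (8100 + 2729) / 221 = 49
R = √49 = 7  ⇒  r_B = 7 − 6 = 1

rB=1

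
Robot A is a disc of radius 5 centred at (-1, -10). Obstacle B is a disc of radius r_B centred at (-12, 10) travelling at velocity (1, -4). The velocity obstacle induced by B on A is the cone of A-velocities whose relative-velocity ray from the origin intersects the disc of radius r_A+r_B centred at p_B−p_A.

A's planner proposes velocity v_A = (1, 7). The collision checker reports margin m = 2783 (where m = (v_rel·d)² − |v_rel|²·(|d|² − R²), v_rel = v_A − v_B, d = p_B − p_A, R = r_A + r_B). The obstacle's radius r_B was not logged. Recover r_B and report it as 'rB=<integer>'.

m = 2783
d = (-11, 20);  v_rel = (0, 11),  |v_rel|² = 121
v_rel×d = (0)·(20) − (11)·(-11) = 121
since m = R²·121 − 121²:  R² = (14641 + 2783) / 121 = 144
R = √144 = 12  ⇒  r_B = 12 − 5 = 7

rB=7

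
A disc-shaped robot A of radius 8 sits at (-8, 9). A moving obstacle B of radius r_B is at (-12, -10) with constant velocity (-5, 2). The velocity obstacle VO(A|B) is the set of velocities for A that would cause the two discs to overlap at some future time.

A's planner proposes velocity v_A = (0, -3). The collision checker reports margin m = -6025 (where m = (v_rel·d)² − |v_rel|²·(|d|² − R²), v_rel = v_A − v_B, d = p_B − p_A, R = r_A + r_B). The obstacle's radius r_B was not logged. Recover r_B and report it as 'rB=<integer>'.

m = -6025
d = (-4, -19);  v_rel = (5, -5),  |v_rel|² = 50
v_rel×d = (5)·(-19) − (-5)·(-4) = -115
since m = R²·50 − (-115)²:  R² = (13225 + -6025) / 50 = 144
R = √144 = 12  ⇒  r_B = 12 − 8 = 4

rB=4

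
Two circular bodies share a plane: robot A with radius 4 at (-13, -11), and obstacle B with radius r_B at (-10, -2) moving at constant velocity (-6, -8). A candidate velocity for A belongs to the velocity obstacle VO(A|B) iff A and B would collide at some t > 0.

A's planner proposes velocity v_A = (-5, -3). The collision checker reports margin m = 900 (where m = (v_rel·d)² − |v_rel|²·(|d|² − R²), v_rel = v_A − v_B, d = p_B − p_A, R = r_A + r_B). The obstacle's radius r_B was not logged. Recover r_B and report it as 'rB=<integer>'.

m = 900
d = (3, 9);  v_rel = (1, 5),  |v_rel|² = 26
v_rel×d = (1)·(9) − (5)·(3) = -6
since m = R²·26 − (-6)²:  R² = (36 + 900) / 26 = 36
R = √36 = 6  ⇒  r_B = 6 − 4 = 2

rB=2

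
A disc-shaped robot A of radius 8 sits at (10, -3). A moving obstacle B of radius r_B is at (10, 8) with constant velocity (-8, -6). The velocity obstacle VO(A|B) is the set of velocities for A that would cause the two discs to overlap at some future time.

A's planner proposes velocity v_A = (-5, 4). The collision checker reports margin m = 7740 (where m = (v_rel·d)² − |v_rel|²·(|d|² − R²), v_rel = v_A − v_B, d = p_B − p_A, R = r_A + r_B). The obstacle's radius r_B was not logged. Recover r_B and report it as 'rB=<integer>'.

m = 7740
d = (0, 11);  v_rel = (3, 10),  |v_rel|² = 109
v_rel×d = (3)·(11) − (10)·(0) = 33
since m = R²·109 − 33²:  R² = (1089 + 7740) / 109 = 81
R = √81 = 9  ⇒  r_B = 9 − 8 = 1

rB=1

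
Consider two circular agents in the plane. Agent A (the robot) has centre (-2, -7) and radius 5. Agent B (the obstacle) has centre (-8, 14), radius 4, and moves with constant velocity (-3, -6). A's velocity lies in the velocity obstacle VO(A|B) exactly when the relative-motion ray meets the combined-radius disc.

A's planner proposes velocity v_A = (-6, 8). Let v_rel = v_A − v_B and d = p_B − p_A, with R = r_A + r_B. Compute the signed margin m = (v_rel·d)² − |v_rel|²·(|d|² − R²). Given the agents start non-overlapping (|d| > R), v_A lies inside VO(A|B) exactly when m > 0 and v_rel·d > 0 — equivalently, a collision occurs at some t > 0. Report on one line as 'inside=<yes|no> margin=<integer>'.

d = (-6, 21),  |d|² = 477;  R = 5+4 = 9,  c = 477−9² = 396
v_rel = (-3, 14),  |v_rel|² = 205;  v_rel·d = (-3)·(-6) + (14)·(21) = 312
205·t² − 624·t + 396 = 0  ⇒  m = 312² − 205·396 = 16164
m = 16164 > 0,  v_rel·d = 312 > 0  ⇒  inside

inside=yes margin=16164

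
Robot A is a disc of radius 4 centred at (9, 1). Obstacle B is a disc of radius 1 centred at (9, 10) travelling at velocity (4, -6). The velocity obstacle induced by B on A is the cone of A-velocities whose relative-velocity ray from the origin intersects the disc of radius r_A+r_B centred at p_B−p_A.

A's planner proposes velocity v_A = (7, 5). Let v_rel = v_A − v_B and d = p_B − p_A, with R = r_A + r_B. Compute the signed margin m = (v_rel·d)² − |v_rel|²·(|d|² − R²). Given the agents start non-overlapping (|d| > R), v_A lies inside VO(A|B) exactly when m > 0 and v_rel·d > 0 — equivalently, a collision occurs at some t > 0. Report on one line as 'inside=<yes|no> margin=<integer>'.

d = (0, 9),  |d|² = 81;  R = 4+1 = 5,  c = 81−5² = 56
v_rel = (3, 11),  |v_rel|² = 130;  v_rel·d = (3)·(0) + (11)·(9) = 99
130·t² − 198·t + 56 = 0  ⇒  m = 99² − 130·56 = 2521
m = 2521 > 0,  v_rel·d = 99 > 0  ⇒  inside

inside=yes margin=2521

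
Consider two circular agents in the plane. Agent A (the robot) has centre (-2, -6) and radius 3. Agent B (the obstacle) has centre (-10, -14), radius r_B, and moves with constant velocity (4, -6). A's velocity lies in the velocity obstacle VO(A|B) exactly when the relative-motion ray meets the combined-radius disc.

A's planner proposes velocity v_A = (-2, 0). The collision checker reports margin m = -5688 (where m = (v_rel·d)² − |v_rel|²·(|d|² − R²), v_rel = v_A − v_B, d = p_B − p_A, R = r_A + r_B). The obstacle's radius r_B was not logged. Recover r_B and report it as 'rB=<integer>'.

m = -5688
d = (-8, -8);  v_rel = (-6, 6),  |v_rel|² = 72
v_rel×d = (-6)·(-8) − (6)·(-8) = 96
since m = R²·72 − 96²:  R² = (9216 + -5688) / 72 = 49
R = √49 = 7  ⇒  r_B = 7 − 3 = 4

rB=4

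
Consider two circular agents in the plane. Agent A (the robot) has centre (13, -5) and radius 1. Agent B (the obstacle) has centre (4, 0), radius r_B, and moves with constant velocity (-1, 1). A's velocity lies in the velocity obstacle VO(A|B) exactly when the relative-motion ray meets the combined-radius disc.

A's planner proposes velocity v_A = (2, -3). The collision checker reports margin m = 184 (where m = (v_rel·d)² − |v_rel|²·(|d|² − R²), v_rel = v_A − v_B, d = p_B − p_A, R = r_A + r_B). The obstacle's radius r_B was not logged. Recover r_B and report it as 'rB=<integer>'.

m = 184
d = (-9, 5);  v_rel = (3, -4),  |v_rel|² = 25
v_rel×d = (3)·(5) − (-4)·(-9) = -21
since m = R²·25 − (-21)²:  R² = (441 + 184) / 25 = 25
R = √25 = 5  ⇒  r_B = 5 − 1 = 4

rB=4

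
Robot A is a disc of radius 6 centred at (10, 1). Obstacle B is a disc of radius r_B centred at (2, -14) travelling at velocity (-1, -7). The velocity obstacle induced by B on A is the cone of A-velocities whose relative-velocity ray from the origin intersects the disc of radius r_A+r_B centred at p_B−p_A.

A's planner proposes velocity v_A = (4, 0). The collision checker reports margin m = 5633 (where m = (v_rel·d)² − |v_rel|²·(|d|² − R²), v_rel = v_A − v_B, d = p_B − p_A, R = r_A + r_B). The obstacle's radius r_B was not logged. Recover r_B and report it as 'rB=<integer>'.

m = 5633
d = (-8, -15);  v_rel = (5, 7),  |v_rel|² = 74
v_rel×d = (5)·(-15) − (7)·(-8) = -19
since m = R²·74 − (-19)²:  R² = (361 + 5633) / 74 = 81
R = √81 = 9  ⇒  r_B = 9 − 6 = 3

rB=3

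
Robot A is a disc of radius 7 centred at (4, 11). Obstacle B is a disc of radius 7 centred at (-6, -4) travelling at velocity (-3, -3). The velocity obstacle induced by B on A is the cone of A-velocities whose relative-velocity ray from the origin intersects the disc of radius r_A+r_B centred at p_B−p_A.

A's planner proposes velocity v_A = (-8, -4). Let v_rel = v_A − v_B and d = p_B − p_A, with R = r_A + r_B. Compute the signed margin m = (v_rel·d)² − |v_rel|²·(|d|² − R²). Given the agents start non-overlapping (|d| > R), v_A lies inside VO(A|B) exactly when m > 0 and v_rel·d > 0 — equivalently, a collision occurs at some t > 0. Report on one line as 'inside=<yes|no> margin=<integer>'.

d = (-10, -15),  |d|² = 325;  R = 7+7 = 14,  c = 325−14² = 129
v_rel = (-5, -1),  |v_rel|² = 26;  v_rel·d = (-5)·(-10) + (-1)·(-15) = 65
26·t² − 130·t + 129 = 0  ⇒  m = 65² − 26·129 = 871
m = 871 > 0,  v_rel·d = 65 > 0  ⇒  inside

inside=yes margin=871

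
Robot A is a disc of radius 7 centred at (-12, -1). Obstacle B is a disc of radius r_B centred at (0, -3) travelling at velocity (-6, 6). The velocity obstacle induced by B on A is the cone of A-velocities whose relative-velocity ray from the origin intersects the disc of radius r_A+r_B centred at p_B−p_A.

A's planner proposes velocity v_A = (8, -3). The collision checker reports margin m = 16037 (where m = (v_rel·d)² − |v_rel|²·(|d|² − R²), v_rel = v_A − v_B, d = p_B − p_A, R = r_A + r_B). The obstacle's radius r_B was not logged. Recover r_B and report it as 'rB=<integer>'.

m = 16037
d = (12, -2);  v_rel = (14, -9),  |v_rel|² = 277
v_rel×d = (14)·(-2) − (-9)·(12) = 80
since m = R²·277 − 80²:  R² = (6400 + 16037) / 277 = 81
R = √81 = 9  ⇒  r_B = 9 − 7 = 2

rB=2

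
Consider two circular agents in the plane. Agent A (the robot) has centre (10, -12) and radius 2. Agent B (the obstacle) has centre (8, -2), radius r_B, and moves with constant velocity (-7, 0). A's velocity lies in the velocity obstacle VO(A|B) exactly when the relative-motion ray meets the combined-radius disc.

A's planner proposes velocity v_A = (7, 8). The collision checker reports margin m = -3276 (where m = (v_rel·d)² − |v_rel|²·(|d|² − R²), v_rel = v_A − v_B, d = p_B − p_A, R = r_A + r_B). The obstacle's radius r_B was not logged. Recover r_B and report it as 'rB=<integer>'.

m = -3276
d = (-2, 10);  v_rel = (14, 8),  |v_rel|² = 260
v_rel×d = (14)·(10) − (8)·(-2) = 156
since m = R²·260 − 156²:  R² = (24336 + -3276) / 260 = 81
R = √81 = 9  ⇒  r_B = 9 − 2 = 7

rB=7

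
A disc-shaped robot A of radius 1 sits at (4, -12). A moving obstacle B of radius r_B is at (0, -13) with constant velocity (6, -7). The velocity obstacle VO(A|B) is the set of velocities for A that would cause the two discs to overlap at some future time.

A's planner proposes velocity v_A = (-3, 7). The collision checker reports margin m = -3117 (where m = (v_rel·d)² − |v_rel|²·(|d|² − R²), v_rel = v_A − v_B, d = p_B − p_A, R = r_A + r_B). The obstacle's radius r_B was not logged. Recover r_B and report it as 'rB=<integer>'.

m = -3117
d = (-4, -1);  v_rel = (-9, 14),  |v_rel|² = 277
v_rel×d = (-9)·(-1) − (14)·(-4) = 65
since m = R²·277 − 65²:  R² = (4225 + -3117) / 277 = 4
R = √4 = 2  ⇒  r_B = 2 − 1 = 1

rB=1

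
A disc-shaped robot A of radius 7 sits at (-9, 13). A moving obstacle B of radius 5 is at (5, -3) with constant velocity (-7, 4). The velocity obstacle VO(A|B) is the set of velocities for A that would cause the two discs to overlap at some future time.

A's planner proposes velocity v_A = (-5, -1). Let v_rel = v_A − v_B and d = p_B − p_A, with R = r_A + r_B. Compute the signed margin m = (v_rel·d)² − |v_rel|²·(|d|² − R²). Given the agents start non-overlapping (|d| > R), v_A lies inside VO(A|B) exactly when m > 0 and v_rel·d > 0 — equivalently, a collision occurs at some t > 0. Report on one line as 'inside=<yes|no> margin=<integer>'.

d = (14, -16),  |d|² = 452;  R = 7+5 = 12,  c = 452−12² = 308
v_rel = (2, -5),  |v_rel|² = 29;  v_rel·d = (2)·(14) + (-5)·(-16) = 108
29·t² − 216·t + 308 = 0  ⇒  m = 108² − 29·308 = 2732
m = 2732 > 0,  v_rel·d = 108 > 0  ⇒  inside

inside=yes margin=2732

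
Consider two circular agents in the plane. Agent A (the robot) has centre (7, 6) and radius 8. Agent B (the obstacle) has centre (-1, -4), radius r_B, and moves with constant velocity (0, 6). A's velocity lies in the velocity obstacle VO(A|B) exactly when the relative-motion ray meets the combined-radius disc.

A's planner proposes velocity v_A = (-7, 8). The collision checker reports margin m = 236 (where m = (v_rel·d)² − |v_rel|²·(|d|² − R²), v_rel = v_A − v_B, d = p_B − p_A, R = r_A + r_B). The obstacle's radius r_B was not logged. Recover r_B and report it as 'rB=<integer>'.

m = 236
d = (-8, -10);  v_rel = (-7, 2),  |v_rel|² = 53
v_rel×d = (-7)·(-10) − (2)·(-8) = 86
since m = R²·53 − 86²:  R² = (7396 + 236) / 53 = 144
R = √144 = 12  ⇒  r_B = 12 − 8 = 4

rB=4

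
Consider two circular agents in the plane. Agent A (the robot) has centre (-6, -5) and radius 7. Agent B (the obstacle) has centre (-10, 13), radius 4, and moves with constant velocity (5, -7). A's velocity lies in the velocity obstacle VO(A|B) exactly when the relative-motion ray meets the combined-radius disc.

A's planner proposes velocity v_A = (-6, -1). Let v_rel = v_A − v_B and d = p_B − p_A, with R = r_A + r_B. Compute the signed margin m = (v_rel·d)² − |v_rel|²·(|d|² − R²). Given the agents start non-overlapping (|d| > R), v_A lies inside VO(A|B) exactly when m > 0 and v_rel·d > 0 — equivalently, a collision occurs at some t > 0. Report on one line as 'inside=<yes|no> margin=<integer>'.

d = (-4, 18),  |d|² = 340;  R = 7+4 = 11,  c = 340−11² = 219
v_rel = (-11, 6),  |v_rel|² = 157;  v_rel·d = (-11)·(-4) + (6)·(18) = 152
157·t² − 304·t + 219 = 0  ⇒  m = 152² − 157·219 = -11279
m = -11279 < 0,  v_rel·d = 152 > 0  ⇒  outside

inside=no margin=-11279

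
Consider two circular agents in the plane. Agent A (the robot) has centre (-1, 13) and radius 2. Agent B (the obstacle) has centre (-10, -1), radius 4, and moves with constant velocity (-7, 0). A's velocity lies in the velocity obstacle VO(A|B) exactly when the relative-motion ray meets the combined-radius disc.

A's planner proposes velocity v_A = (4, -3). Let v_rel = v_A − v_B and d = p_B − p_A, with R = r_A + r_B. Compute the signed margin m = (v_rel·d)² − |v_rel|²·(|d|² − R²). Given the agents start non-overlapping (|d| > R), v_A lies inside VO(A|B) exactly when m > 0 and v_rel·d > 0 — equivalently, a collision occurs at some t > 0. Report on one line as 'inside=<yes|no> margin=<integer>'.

d = (-9, -14),  |d|² = 277;  R = 2+4 = 6,  c = 277−6² = 241
v_rel = (11, -3),  |v_rel|² = 130;  v_rel·d = (11)·(-9) + (-3)·(-14) = -57
130·t² + 114·t + 241 = 0  ⇒  m = (-57)² − 130·241 = -28081
m = -28081 < 0,  v_rel·d = -57 < 0  ⇒  outside

inside=no margin=-28081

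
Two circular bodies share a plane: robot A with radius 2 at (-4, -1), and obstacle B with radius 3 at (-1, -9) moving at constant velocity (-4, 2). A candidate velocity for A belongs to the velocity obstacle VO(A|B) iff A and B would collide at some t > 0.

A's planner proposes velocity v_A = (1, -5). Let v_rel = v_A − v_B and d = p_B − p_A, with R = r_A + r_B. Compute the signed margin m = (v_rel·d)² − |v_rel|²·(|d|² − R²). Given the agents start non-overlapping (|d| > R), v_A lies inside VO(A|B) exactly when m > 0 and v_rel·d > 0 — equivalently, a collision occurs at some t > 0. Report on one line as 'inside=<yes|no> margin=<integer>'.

d = (3, -8),  |d|² = 73;  R = 2+3 = 5,  c = 73−5² = 48
v_rel = (5, -7),  |v_rel|² = 74;  v_rel·d = (5)·(3) + (-7)·(-8) = 71
74·t² − 142·t + 48 = 0  ⇒  m = 71² − 74·48 = 1489
m = 1489 > 0,  v_rel·d = 71 > 0  ⇒  inside

inside=yes margin=1489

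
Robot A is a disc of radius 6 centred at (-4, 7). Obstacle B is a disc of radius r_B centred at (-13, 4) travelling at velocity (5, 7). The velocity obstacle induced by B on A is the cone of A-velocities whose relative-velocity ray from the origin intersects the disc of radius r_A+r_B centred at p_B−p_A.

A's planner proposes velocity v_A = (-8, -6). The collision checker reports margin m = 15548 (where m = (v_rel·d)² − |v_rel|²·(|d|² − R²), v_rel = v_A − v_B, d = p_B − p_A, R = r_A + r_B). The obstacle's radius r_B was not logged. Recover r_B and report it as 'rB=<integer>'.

m = 15548
d = (-9, -3);  v_rel = (-13, -13),  |v_rel|² = 338
v_rel×d = (-13)·(-3) − (-13)·(-9) = -78
since m = R²·338 − (-78)²:  R² = (6084 + 15548) / 338 = 64
R = √64 = 8  ⇒  r_B = 8 − 6 = 2

rB=2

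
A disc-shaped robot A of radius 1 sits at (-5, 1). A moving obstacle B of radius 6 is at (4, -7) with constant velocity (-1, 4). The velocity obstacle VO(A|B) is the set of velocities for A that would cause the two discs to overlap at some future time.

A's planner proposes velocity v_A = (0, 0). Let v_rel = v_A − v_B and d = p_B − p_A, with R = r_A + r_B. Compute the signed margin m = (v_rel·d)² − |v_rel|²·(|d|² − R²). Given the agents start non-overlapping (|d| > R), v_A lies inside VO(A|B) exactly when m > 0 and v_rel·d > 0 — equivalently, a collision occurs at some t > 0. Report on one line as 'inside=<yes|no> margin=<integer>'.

d = (9, -8),  |d|² = 145;  R = 1+6 = 7,  c = 145−7² = 96
v_rel = (1, -4),  |v_rel|² = 17;  v_rel·d = (1)·(9) + (-4)·(-8) = 41
17·t² − 82·t + 96 = 0  ⇒  m = 41² − 17·96 = 49
m = 49 > 0,  v_rel·d = 41 > 0  ⇒  inside

inside=yes margin=49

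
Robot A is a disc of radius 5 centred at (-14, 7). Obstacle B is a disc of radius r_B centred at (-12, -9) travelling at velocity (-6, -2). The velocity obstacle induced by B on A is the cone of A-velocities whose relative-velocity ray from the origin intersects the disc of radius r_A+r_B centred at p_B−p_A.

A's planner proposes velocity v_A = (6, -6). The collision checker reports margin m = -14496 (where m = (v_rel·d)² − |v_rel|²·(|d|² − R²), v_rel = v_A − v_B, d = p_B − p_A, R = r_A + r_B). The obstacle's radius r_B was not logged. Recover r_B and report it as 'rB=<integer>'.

m = -14496
d = (2, -16);  v_rel = (12, -4),  |v_rel|² = 160
v_rel×d = (12)·(-16) − (-4)·(2) = -184
since m = R²·160 − (-184)²:  R² = (33856 + -14496) / 160 = 121
R = √121 = 11  ⇒  r_B = 11 − 5 = 6

rB=6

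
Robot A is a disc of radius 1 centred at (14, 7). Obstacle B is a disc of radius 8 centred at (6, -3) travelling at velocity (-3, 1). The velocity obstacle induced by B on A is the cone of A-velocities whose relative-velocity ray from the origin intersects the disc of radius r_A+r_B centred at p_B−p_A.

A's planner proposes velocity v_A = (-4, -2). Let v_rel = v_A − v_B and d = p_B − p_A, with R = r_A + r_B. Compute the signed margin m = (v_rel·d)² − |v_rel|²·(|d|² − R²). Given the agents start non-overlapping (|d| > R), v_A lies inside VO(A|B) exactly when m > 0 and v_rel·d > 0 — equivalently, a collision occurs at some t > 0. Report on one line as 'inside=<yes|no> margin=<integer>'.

d = (-8, -10),  |d|² = 164;  R = 1+8 = 9,  c = 164−9² = 83
v_rel = (-1, -3),  |v_rel|² = 10;  v_rel·d = (-1)·(-8) + (-3)·(-10) = 38
10·t² − 76·t + 83 = 0  ⇒  m = 38² − 10·83 = 614
m = 614 > 0,  v_rel·d = 38 > 0  ⇒  inside

inside=yes margin=614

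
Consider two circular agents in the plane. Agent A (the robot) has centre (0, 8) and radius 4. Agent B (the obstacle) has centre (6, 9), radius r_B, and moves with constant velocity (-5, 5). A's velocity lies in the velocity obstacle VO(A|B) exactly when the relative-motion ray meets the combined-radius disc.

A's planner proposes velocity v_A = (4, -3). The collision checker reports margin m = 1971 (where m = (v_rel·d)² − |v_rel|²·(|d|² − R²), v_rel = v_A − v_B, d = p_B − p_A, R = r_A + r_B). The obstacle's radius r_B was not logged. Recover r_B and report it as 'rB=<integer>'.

m = 1971
d = (6, 1);  v_rel = (9, -8),  |v_rel|² = 145
v_rel×d = (9)·(1) − (-8)·(6) = 57
since m = R²·145 − 57²:  R² = (3249 + 1971) / 145 = 36
R = √36 = 6  ⇒  r_B = 6 − 4 = 2

rB=2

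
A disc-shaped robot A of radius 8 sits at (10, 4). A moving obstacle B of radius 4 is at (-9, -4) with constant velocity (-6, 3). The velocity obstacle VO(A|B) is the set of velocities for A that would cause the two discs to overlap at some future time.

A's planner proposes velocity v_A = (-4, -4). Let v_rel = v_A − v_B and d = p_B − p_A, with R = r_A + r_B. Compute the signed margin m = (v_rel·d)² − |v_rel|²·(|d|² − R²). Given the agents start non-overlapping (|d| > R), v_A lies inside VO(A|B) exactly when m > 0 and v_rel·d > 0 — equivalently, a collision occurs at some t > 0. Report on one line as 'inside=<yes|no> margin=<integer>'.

d = (-19, -8),  |d|² = 425;  R = 8+4 = 12,  c = 425−12² = 281
v_rel = (2, -7),  |v_rel|² = 53;  v_rel·d = (2)·(-19) + (-7)·(-8) = 18
53·t² − 36·t + 281 = 0  ⇒  m = 18² − 53·281 = -14569
m = -14569 < 0,  v_rel·d = 18 > 0  ⇒  outside

inside=no margin=-14569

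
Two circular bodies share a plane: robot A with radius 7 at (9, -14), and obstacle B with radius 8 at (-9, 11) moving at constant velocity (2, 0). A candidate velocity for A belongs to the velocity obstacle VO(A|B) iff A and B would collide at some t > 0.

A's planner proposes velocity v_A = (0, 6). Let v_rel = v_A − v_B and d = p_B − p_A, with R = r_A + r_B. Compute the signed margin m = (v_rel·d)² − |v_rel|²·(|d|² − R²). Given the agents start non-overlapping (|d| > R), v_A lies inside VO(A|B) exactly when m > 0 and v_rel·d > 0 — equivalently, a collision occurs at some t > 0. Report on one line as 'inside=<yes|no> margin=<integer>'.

d = (-18, 25),  |d|² = 949;  R = 7+8 = 15,  c = 949−15² = 724
v_rel = (-2, 6),  |v_rel|² = 40;  v_rel·d = (-2)·(-18) + (6)·(25) = 186
40·t² − 372·t + 724 = 0  ⇒  m = 186² − 40·724 = 5636
m = 5636 > 0,  v_rel·d = 186 > 0  ⇒  inside

inside=yes margin=5636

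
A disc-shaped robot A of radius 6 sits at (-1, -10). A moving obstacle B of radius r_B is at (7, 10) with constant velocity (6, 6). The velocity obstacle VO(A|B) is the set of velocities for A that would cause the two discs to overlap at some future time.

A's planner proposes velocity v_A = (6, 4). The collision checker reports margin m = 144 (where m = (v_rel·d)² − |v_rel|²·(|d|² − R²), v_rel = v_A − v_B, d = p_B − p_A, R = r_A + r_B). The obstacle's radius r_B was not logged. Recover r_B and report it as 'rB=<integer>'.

m = 144
d = (8, 20);  v_rel = (0, -2),  |v_rel|² = 4
v_rel×d = (0)·(20) − (-2)·(8) = 16
since m = R²·4 − 16²:  R² = (256 + 144) / 4 = 100
R = √100 = 10  ⇒  r_B = 10 − 6 = 4

rB=4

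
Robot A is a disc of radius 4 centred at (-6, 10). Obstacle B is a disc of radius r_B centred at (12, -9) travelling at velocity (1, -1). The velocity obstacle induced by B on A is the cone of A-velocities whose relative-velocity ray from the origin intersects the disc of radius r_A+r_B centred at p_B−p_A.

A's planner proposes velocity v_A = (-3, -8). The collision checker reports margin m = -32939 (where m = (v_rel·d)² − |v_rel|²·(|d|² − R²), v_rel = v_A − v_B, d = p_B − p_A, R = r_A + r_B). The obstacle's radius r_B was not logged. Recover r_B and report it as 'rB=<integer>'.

m = -32939
d = (18, -19);  v_rel = (-4, -7),  |v_rel|² = 65
v_rel×d = (-4)·(-19) − (-7)·(18) = 202
since m = R²·65 − 202²:  R² = (40804 + -32939) / 65 = 121
R = √121 = 11  ⇒  r_B = 11 − 4 = 7

rB=7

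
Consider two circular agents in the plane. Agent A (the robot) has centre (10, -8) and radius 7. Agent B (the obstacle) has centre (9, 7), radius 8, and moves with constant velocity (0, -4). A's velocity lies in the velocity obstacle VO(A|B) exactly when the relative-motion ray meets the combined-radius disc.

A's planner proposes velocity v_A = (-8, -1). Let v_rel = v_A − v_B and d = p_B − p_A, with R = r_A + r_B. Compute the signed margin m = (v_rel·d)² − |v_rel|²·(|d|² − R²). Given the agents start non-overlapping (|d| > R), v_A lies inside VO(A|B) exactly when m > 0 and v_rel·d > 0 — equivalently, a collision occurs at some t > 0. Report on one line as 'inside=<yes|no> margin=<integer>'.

d = (-1, 15),  |d|² = 226;  R = 7+8 = 15,  c = 226−15² = 1
v_rel = (-8, 3),  |v_rel|² = 73;  v_rel·d = (-8)·(-1) + (3)·(15) = 53
73·t² − 106·t + 1 = 0  ⇒  m = 53² − 73·1 = 2736
m = 2736 > 0,  v_rel·d = 53 > 0  ⇒  inside

inside=yes margin=2736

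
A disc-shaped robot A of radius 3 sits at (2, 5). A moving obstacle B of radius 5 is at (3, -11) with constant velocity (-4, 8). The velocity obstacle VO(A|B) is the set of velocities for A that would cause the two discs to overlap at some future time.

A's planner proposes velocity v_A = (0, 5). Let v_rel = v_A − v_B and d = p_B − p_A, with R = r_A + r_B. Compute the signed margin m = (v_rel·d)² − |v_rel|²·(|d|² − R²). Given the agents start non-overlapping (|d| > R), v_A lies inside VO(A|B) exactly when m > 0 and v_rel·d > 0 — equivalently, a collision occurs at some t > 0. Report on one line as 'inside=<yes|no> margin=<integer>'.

d = (1, -16),  |d|² = 257;  R = 3+5 = 8,  c = 257−8² = 193
v_rel = (4, -3),  |v_rel|² = 25;  v_rel·d = (4)·(1) + (-3)·(-16) = 52
25·t² − 104·t + 193 = 0  ⇒  m = 52² − 25·193 = -2121
m = -2121 < 0,  v_rel·d = 52 > 0  ⇒  outside

inside=no margin=-2121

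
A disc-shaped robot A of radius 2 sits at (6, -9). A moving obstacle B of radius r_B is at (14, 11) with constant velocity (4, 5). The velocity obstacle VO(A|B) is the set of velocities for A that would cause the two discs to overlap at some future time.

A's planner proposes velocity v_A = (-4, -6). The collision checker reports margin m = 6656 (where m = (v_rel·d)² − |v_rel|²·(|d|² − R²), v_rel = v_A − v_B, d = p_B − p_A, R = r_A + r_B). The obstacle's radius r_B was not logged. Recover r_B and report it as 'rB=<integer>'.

m = 6656
d = (8, 20);  v_rel = (-8, -11),  |v_rel|² = 185
v_rel×d = (-8)·(20) − (-11)·(8) = -72
since m = R²·185 − (-72)²:  R² = (5184 + 6656) / 185 = 64
R = √64 = 8  ⇒  r_B = 8 − 2 = 6

rB=6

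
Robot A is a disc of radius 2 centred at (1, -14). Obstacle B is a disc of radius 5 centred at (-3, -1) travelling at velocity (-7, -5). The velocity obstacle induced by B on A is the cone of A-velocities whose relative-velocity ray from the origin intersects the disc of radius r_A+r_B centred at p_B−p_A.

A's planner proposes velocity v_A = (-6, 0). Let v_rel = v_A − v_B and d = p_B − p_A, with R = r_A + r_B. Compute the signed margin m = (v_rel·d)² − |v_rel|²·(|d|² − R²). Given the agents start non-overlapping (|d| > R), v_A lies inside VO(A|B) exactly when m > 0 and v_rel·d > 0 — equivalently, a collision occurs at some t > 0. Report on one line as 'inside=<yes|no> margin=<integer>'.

d = (-4, 13),  |d|² = 185;  R = 2+5 = 7,  c = 185−7² = 136
v_rel = (1, 5),  |v_rel|² = 26;  v_rel·d = (1)·(-4) + (5)·(13) = 61
26·t² − 122·t + 136 = 0  ⇒  m = 61² − 26·136 = 185
m = 185 > 0,  v_rel·d = 61 > 0  ⇒  inside

inside=yes margin=185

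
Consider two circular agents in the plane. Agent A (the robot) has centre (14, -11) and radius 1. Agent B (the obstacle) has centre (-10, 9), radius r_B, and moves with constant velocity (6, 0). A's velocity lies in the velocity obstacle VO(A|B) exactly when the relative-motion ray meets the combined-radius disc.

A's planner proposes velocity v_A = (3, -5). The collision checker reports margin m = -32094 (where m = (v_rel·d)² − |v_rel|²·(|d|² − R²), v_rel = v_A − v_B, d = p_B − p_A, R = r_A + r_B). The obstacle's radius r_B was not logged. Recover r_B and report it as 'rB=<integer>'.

m = -32094
d = (-24, 20);  v_rel = (-3, -5),  |v_rel|² = 34
v_rel×d = (-3)·(20) − (-5)·(-24) = -180
since m = R²·34 − (-180)²:  R² = (32400 + -32094) / 34 = 9
R = √9 = 3  ⇒  r_B = 3 − 1 = 2

rB=2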